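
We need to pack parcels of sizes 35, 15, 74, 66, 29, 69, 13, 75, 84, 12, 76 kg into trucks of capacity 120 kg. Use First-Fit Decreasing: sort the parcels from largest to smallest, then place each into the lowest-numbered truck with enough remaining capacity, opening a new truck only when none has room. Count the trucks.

Sorted descending: 84, 76, 75, 74, 69, 66, 35, 29, 15, 13, 12.
84 kg → truck 1 (remaining 36 kg)
76 kg → truck 2 (remaining 44 kg)
75 kg → truck 3 (remaining 45 kg)
74 kg → truck 4 (remaining 46 kg)
69 kg → truck 5 (remaining 51 kg)
66 kg → truck 6 (remaining 54 kg)
35 kg → truck 1 (remaining 1 kg)
29 kg → truck 2 (remaining 15 kg)
15 kg → truck 2 (remaining 0 kg)
13 kg → truck 3 (remaining 32 kg)
12 kg → truck 3 (remaining 20 kg)
Final trucks: [84,35] [76,29,15] [75,13,12] [74] [69] [66].

6 trucks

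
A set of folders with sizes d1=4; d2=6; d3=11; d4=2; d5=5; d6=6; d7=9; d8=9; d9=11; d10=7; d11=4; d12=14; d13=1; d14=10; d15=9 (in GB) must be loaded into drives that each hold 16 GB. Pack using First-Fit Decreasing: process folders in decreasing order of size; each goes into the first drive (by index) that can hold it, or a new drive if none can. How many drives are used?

Sorted descending: 14, 11, 11, 10, 9, 9, 9, 7, 6, 6, 5, 4, 4, 2, 1.
Put 14 GB in drive 1; 2 GB remain.
Put 11 GB in drive 2; 5 GB remain.
Put 11 GB in drive 3; 5 GB remain.
Put 10 GB in drive 4; 6 GB remain.
Put 9 GB in drive 5; 7 GB remain.
Put 9 GB in drive 6; 7 GB remain.
Put 9 GB in drive 7; 7 GB remain.
Put 7 GB in drive 5; 0 GB remain.
Put 6 GB in drive 4; 0 GB remain.
Put 6 GB in drive 6; 1 GB remain.
Put 5 GB in drive 2; 0 GB remain.
Put 4 GB in drive 3; 1 GB remain.
Put 4 GB in drive 7; 3 GB remain.
Put 2 GB in drive 1; 0 GB remain.
Put 1 GB in drive 3; 0 GB remain.
Final drives: [14,2] [11,5] [11,4,1] [10,6] [9,7] [9,6] [9,4].

7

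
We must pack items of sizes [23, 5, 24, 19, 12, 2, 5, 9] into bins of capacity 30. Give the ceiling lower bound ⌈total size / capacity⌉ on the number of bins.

4 bins

Total size = 23 + 5 + 24 + 19 + 12 + 2 + 5 + 9 = 99.
⌈99 / 30⌉ = 4.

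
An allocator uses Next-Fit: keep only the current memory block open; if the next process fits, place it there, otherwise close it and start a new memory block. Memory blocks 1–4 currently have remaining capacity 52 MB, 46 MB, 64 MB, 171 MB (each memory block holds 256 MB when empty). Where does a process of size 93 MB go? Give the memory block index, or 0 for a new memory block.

Next-Fit only looks at memory block 4, which has 171 MB free.
93 MB fits there.

4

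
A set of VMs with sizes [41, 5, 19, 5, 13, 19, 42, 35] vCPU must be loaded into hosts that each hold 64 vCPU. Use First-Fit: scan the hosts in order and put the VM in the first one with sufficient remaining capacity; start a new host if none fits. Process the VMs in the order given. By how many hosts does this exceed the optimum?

First-Fit: [41,5,5,13] [19,19] [42] [35] → 4 hosts.
Total size 179 vCPU; any packing needs at least ⌈179/64⌉ = 3 hosts.
An optimal packing achieves that bound: [42,19] [41,19] [35,13,5,5] → 3 hosts.
Excess: 4 − 3 = 1.

1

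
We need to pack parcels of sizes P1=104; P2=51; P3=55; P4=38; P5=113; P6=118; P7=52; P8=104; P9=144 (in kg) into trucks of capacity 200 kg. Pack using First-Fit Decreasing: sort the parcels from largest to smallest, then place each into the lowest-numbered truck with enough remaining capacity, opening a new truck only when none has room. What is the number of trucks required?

Sorted descending: 144, 118, 113, 104, 104, 55, 52, 51, 38.
144 kg → truck 1 (remaining 56 kg)
118 kg → truck 2 (remaining 82 kg)
113 kg → truck 3 (remaining 87 kg)
104 kg → truck 4 (remaining 96 kg)
104 kg → truck 5 (remaining 96 kg)
55 kg → truck 1 (remaining 1 kg)
52 kg → truck 2 (remaining 30 kg)
51 kg → truck 3 (remaining 36 kg)
38 kg → truck 4 (remaining 58 kg)

5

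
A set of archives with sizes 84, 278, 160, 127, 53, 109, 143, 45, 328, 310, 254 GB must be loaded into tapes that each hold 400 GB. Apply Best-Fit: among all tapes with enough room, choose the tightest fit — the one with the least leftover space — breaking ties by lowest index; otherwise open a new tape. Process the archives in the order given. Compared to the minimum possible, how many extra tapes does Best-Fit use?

1

Best-Fit: [84,278] [160,127,53,45] [109,143] [328] [310] [254] → 6 tapes.
Total size 1891 GB; any packing needs at least ⌈1891/400⌉ = 5 tapes.
An optimal packing achieves that bound: [328,53] [310,84] [278,109] [254,143] [160,127,45] → 5 tapes.
Excess: 6 − 5 = 1.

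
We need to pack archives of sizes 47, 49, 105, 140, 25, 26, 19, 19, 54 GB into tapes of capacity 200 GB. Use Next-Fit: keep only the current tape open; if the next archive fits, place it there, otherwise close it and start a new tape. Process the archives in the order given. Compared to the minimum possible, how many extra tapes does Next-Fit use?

Next-Fit: [47,49] [105] [140,25,26] [19,19,54] → 4 tapes.
Total size 484 GB; any packing needs at least ⌈484/200⌉ = 3 tapes.
An optimal packing achieves that bound: [140,54] [105,49,26,19] [47,25,19] → 3 tapes.
Excess: 4 − 3 = 1.

1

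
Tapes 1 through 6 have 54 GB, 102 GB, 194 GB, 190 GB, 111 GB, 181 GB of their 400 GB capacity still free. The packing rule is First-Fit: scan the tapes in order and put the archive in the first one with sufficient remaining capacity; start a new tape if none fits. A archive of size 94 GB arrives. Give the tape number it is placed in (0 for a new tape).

2

Tapes with room: tape 2 (102 GB), tape 3 (194 GB), tape 4 (190 GB), tape 5 (111 GB), tape 6 (181 GB).
The first with room is tape 2.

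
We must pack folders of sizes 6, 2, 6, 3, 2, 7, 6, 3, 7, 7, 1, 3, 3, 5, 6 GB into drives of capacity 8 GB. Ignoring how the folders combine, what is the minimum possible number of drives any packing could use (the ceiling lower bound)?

9 drives

Total size = 6 + 2 + 6 + 3 + 2 + 7 + 6 + 3 + 7 + 7 + 1 + 3 + 3 + 5 + 6 = 67 GB.
⌈67 / 8⌉ = 9.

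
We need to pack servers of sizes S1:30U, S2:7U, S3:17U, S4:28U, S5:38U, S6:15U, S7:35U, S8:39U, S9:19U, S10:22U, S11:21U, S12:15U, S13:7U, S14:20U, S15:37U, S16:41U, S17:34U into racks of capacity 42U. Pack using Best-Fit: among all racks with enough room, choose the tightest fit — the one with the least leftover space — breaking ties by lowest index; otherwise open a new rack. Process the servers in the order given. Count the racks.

12 racks

Put S1 (30U) in rack 1; 12U remain.
Put S2 (7U) in rack 1; 5U remain.
Put S3 (17U) in rack 2; 25U remain.
Put S4 (28U) in rack 3; 14U remain.
Put S5 (38U) in rack 4; 4U remain.
Put S6 (15U) in rack 2; 10U remain.
Put S7 (35U) in rack 5; 7U remain.
Put S8 (39U) in rack 6; 3U remain.
Put S9 (19U) in rack 7; 23U remain.
Put S10 (22U) in rack 7; 1U remain.
Put S11 (21U) in rack 8; 21U remain.
Put S12 (15U) in rack 8; 6U remain.
Put S13 (7U) in rack 5; 0U remain.
Put S14 (20U) in rack 9; 22U remain.
Put S15 (37U) in rack 10; 5U remain.
Put S16 (41U) in rack 11; 1U remain.
Put S17 (34U) in rack 12; 8U remain.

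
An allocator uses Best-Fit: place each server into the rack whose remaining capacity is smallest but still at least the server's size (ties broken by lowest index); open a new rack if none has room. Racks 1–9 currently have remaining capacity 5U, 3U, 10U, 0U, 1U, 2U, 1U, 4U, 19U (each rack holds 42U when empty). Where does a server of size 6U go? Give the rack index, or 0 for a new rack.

3

Racks with room: rack 3 (10U), rack 9 (19U).
Tightest fit is rack 3 with 10U free.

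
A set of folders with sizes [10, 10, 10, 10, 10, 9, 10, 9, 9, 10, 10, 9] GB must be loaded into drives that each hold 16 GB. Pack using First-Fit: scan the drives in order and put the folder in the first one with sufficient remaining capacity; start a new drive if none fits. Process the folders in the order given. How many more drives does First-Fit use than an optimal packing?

0

First-Fit: [10] [10] [10] [10] [10] [9] [10] [9] [9] [10] [10] [9] → 12 drives.
12 folders exceed 8 GB (half the capacity), and no two of those can share a drive, so at least 12 drives are needed.
So 12 is already optimal.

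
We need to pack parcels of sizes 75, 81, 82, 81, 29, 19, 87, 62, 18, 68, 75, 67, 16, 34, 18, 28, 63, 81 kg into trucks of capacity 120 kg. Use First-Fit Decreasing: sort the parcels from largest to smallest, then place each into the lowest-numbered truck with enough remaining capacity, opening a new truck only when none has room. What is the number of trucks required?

11

Sorted descending: 87, 82, 81, 81, 81, 75, 75, 68, 67, 63, 62, 34, 29, 28, 19, 18, 18, 16.
Put 87 kg in truck 1; 33 kg remain.
Put 82 kg in truck 2; 38 kg remain.
Put 81 kg in truck 3; 39 kg remain.
Put 81 kg in truck 4; 39 kg remain.
Put 81 kg in truck 5; 39 kg remain.
Put 75 kg in truck 6; 45 kg remain.
Put 75 kg in truck 7; 45 kg remain.
Put 68 kg in truck 8; 52 kg remain.
Put 67 kg in truck 9; 53 kg remain.
Put 63 kg in truck 10; 57 kg remain.
Put 62 kg in truck 11; 58 kg remain.
Put 34 kg in truck 2; 4 kg remain.
Put 29 kg in truck 1; 4 kg remain.
Put 28 kg in truck 3; 11 kg remain.
Put 19 kg in truck 4; 20 kg remain.
Put 18 kg in truck 4; 2 kg remain.
Put 18 kg in truck 5; 21 kg remain.
Put 16 kg in truck 5; 5 kg remain.
Final trucks: [87,29] [82,34] [81,28] [81,19,18] [81,18,16] [75] [75] [68] [67] [63] [62].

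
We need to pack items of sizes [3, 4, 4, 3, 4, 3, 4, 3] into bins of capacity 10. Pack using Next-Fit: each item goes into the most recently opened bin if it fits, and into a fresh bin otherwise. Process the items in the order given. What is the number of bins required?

3 → bin 1 (remaining 7)
4 → bin 1 (remaining 3)
4 → bin 2 (remaining 6)
3 → bin 2 (remaining 3)
4 → bin 3 (remaining 6)
3 → bin 3 (remaining 3)
4 → bin 4 (remaining 6)
3 → bin 4 (remaining 3)

4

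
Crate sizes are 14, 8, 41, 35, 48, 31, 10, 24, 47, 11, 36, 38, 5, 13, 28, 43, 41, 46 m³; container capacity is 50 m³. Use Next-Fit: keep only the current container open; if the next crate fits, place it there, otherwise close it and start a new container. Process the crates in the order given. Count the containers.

13

14 m³ → container 1 (remaining 36 m³)
8 m³ → container 1 (remaining 28 m³)
41 m³ → container 2 (remaining 9 m³)
35 m³ → container 3 (remaining 15 m³)
48 m³ → container 4 (remaining 2 m³)
31 m³ → container 5 (remaining 19 m³)
10 m³ → container 5 (remaining 9 m³)
24 m³ → container 6 (remaining 26 m³)
47 m³ → container 7 (remaining 3 m³)
11 m³ → container 8 (remaining 39 m³)
36 m³ → container 8 (remaining 3 m³)
38 m³ → container 9 (remaining 12 m³)
5 m³ → container 9 (remaining 7 m³)
13 m³ → container 10 (remaining 37 m³)
28 m³ → container 10 (remaining 9 m³)
43 m³ → container 11 (remaining 7 m³)
41 m³ → container 12 (remaining 9 m³)
46 m³ → container 13 (remaining 4 m³)
Final containers: [14,8] [41] [35] [48] [31,10] [24] [47] [11,36] [38,5] [13,28] [43] [41] [46].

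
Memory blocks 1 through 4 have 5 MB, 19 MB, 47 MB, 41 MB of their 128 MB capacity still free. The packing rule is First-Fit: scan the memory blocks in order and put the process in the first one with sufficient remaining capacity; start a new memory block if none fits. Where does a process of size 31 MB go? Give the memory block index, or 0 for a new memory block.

Memory blocks with room: memory block 3 (47 MB), memory block 4 (41 MB).
The first with room is memory block 3.

3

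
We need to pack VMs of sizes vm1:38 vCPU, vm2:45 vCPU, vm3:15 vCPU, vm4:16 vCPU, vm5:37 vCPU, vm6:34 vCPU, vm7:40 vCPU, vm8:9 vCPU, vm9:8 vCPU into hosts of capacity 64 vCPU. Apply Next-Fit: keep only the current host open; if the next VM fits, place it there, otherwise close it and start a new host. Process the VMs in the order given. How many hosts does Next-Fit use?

5 hosts

Put vm1 (38 vCPU) in host 1; 26 vCPU remain.
Put vm2 (45 vCPU) in host 2; 19 vCPU remain.
Put vm3 (15 vCPU) in host 2; 4 vCPU remain.
Put vm4 (16 vCPU) in host 3; 48 vCPU remain.
Put vm5 (37 vCPU) in host 3; 11 vCPU remain.
Put vm6 (34 vCPU) in host 4; 30 vCPU remain.
Put vm7 (40 vCPU) in host 5; 24 vCPU remain.
Put vm8 (9 vCPU) in host 5; 15 vCPU remain.
Put vm9 (8 vCPU) in host 5; 7 vCPU remain.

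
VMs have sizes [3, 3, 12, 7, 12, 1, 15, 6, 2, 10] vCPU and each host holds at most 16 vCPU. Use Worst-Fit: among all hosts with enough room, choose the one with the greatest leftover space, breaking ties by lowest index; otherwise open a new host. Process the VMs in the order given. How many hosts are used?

6 hosts

3 vCPU → host 1 (remaining 13 vCPU)
3 vCPU → host 1 (remaining 10 vCPU)
12 vCPU → host 2 (remaining 4 vCPU)
7 vCPU → host 1 (remaining 3 vCPU)
12 vCPU → host 3 (remaining 4 vCPU)
1 vCPU → host 2 (remaining 3 vCPU)
15 vCPU → host 4 (remaining 1 vCPU)
6 vCPU → host 5 (remaining 10 vCPU)
2 vCPU → host 5 (remaining 8 vCPU)
10 vCPU → host 6 (remaining 6 vCPU)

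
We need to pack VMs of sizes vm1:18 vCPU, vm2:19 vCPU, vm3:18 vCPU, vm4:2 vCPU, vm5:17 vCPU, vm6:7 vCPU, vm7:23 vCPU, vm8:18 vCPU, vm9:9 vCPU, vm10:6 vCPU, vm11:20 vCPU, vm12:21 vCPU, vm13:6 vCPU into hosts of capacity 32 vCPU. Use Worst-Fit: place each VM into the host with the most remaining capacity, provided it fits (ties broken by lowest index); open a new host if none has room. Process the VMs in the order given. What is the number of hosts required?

8

host 1: place vm1 (18 vCPU), 14 vCPU left
host 2: place vm2 (19 vCPU), 13 vCPU left
host 3: place vm3 (18 vCPU), 14 vCPU left
host 1: place vm4 (2 vCPU), 12 vCPU left
host 4: place vm5 (17 vCPU), 15 vCPU left
host 4: place vm6 (7 vCPU), 8 vCPU left
host 5: place vm7 (23 vCPU), 9 vCPU left
host 6: place vm8 (18 vCPU), 14 vCPU left
host 3: place vm9 (9 vCPU), 5 vCPU left
host 6: place vm10 (6 vCPU), 8 vCPU left
host 7: place vm11 (20 vCPU), 12 vCPU left
host 8: place vm12 (21 vCPU), 11 vCPU left
host 2: place vm13 (6 vCPU), 7 vCPU left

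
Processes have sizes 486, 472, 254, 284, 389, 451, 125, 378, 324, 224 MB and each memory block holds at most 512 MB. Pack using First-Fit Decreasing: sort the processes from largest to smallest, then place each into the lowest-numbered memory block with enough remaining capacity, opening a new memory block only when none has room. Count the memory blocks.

Sorted descending: 486, 472, 451, 389, 378, 324, 284, 254, 224, 125.
Put 486 MB in memory block 1; 26 MB remain.
Put 472 MB in memory block 2; 40 MB remain.
Put 451 MB in memory block 3; 61 MB remain.
Put 389 MB in memory block 4; 123 MB remain.
Put 378 MB in memory block 5; 134 MB remain.
Put 324 MB in memory block 6; 188 MB remain.
Put 284 MB in memory block 7; 228 MB remain.
Put 254 MB in memory block 8; 258 MB remain.
Put 224 MB in memory block 7; 4 MB remain.
Put 125 MB in memory block 5; 9 MB remain.
Final memory blocks: [486] [472] [451] [389] [378,125] [324] [284,224] [254].

8 memory blocks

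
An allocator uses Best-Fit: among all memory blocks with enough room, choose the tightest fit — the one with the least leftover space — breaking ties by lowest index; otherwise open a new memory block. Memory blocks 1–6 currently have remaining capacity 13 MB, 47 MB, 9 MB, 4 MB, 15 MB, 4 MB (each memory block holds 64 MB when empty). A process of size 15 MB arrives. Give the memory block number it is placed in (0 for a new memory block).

Memory blocks with room: memory block 2 (47 MB), memory block 5 (15 MB).
Tightest fit is memory block 5 with 15 MB free.

5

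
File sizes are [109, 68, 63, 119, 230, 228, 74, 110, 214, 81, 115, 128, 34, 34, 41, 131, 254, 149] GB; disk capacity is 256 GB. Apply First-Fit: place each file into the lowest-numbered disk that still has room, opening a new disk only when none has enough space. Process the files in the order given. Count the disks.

Put 109 GB in disk 1; 147 GB remain.
Put 68 GB in disk 1; 79 GB remain.
Put 63 GB in disk 1; 16 GB remain.
Put 119 GB in disk 2; 137 GB remain.
Put 230 GB in disk 3; 26 GB remain.
Put 228 GB in disk 4; 28 GB remain.
Put 74 GB in disk 2; 63 GB remain.
Put 110 GB in disk 5; 146 GB remain.
Put 214 GB in disk 6; 42 GB remain.
Put 81 GB in disk 5; 65 GB remain.
Put 115 GB in disk 7; 141 GB remain.
Put 128 GB in disk 7; 13 GB remain.
Put 34 GB in disk 2; 29 GB remain.
Put 34 GB in disk 5; 31 GB remain.
Put 41 GB in disk 6; 1 GB remain.
Put 131 GB in disk 8; 125 GB remain.
Put 254 GB in disk 9; 2 GB remain.
Put 149 GB in disk 10; 107 GB remain.

10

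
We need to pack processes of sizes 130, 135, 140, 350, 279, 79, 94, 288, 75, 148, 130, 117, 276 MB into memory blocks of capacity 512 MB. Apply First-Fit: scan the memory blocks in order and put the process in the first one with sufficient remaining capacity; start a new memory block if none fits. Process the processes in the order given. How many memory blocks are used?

5

130 MB → memory block 1 (remaining 382 MB)
135 MB → memory block 1 (remaining 247 MB)
140 MB → memory block 1 (remaining 107 MB)
350 MB → memory block 2 (remaining 162 MB)
279 MB → memory block 3 (remaining 233 MB)
79 MB → memory block 1 (remaining 28 MB)
94 MB → memory block 2 (remaining 68 MB)
288 MB → memory block 4 (remaining 224 MB)
75 MB → memory block 3 (remaining 158 MB)
148 MB → memory block 3 (remaining 10 MB)
130 MB → memory block 4 (remaining 94 MB)
117 MB → memory block 5 (remaining 395 MB)
276 MB → memory block 5 (remaining 119 MB)
Final memory blocks: [130,135,140,79] [350,94] [279,75,148] [288,130] [117,276].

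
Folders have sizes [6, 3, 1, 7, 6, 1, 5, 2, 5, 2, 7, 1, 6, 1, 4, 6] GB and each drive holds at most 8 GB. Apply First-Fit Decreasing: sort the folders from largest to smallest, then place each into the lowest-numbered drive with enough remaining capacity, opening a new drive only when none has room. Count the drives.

9

Sorted descending: 7, 7, 6, 6, 6, 6, 5, 5, 4, 3, 2, 2, 1, 1, 1, 1.
drive 1: place 7 GB, 1 GB left
drive 2: place 7 GB, 1 GB left
drive 3: place 6 GB, 2 GB left
drive 4: place 6 GB, 2 GB left
drive 5: place 6 GB, 2 GB left
drive 6: place 6 GB, 2 GB left
drive 7: place 5 GB, 3 GB left
drive 8: place 5 GB, 3 GB left
drive 9: place 4 GB, 4 GB left
drive 7: place 3 GB, 0 GB left
drive 3: place 2 GB, 0 GB left
drive 4: place 2 GB, 0 GB left
drive 1: place 1 GB, 0 GB left
drive 2: place 1 GB, 0 GB left
drive 5: place 1 GB, 1 GB left
drive 5: place 1 GB, 0 GB left
Final drives: [7,1] [7,1] [6,2] [6,2] [6,1,1] [6] [5,3] [5] [4].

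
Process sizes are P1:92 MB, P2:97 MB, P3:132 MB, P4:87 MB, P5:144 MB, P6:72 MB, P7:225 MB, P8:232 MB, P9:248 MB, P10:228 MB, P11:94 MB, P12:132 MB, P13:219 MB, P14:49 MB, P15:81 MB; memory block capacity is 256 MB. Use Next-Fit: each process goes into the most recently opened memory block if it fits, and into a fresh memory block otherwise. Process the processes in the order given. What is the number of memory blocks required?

10

P1 (92 MB) → memory block 1 (remaining 164 MB)
P2 (97 MB) → memory block 1 (remaining 67 MB)
P3 (132 MB) → memory block 2 (remaining 124 MB)
P4 (87 MB) → memory block 2 (remaining 37 MB)
P5 (144 MB) → memory block 3 (remaining 112 MB)
P6 (72 MB) → memory block 3 (remaining 40 MB)
P7 (225 MB) → memory block 4 (remaining 31 MB)
P8 (232 MB) → memory block 5 (remaining 24 MB)
P9 (248 MB) → memory block 6 (remaining 8 MB)
P10 (228 MB) → memory block 7 (remaining 28 MB)
P11 (94 MB) → memory block 8 (remaining 162 MB)
P12 (132 MB) → memory block 8 (remaining 30 MB)
P13 (219 MB) → memory block 9 (remaining 37 MB)
P14 (49 MB) → memory block 10 (remaining 207 MB)
P15 (81 MB) → memory block 10 (remaining 126 MB)
Final memory blocks: [92,97] [132,87] [144,72] [225] [232] [248] [228] [94,132] [219] [49,81].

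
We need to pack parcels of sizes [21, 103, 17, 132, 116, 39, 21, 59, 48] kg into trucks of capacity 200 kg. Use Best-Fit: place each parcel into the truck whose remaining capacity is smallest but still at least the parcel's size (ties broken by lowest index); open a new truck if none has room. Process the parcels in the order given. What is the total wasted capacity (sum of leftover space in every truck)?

244

truck 1: place 21 kg, 179 kg left
truck 1: place 103 kg, 76 kg left
truck 1: place 17 kg, 59 kg left
truck 2: place 132 kg, 68 kg left
truck 3: place 116 kg, 84 kg left
truck 1: place 39 kg, 20 kg left
truck 2: place 21 kg, 47 kg left
truck 3: place 59 kg, 25 kg left
truck 4: place 48 kg, 152 kg left
4 trucks × 200 kg = 800 kg; used 556 kg; unused 244 kg.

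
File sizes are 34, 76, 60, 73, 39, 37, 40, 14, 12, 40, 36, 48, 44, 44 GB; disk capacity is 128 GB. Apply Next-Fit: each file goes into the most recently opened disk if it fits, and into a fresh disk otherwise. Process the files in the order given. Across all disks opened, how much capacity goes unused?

Put 34 GB in disk 1; 94 GB remain.
Put 76 GB in disk 1; 18 GB remain.
Put 60 GB in disk 2; 68 GB remain.
Put 73 GB in disk 3; 55 GB remain.
Put 39 GB in disk 3; 16 GB remain.
Put 37 GB in disk 4; 91 GB remain.
Put 40 GB in disk 4; 51 GB remain.
Put 14 GB in disk 4; 37 GB remain.
Put 12 GB in disk 4; 25 GB remain.
Put 40 GB in disk 5; 88 GB remain.
Put 36 GB in disk 5; 52 GB remain.
Put 48 GB in disk 5; 4 GB remain.
Put 44 GB in disk 6; 84 GB remain.
Put 44 GB in disk 6; 40 GB remain.
6 disks × 128 GB = 768 GB; used 597 GB; unused 171 GB.

171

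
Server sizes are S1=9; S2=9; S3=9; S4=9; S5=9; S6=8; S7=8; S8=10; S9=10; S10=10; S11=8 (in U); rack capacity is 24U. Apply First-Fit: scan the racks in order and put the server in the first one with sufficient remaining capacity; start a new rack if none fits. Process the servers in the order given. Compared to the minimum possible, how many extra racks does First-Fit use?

First-Fit: [9,9] [9,9] [9,8] [8,10] [10,10] [8] → 6 racks.
Total size 99U; any packing needs at least ⌈99/24⌉ = 5 racks.
An optimal packing achieves that bound: [10,10] [10,9] [9,9] [9,9] [8,8,8] → 5 racks.
Excess: 6 − 5 = 1.

1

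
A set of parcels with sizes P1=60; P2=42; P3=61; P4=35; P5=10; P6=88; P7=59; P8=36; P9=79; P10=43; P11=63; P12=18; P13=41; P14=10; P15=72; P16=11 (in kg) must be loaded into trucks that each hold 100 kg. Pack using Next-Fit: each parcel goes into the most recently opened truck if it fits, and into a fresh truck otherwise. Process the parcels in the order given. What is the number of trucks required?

truck 1: place P1 (60 kg), 40 kg left
truck 2: place P2 (42 kg), 58 kg left
truck 3: place P3 (61 kg), 39 kg left
truck 3: place P4 (35 kg), 4 kg left
truck 4: place P5 (10 kg), 90 kg left
truck 4: place P6 (88 kg), 2 kg left
truck 5: place P7 (59 kg), 41 kg left
truck 5: place P8 (36 kg), 5 kg left
truck 6: place P9 (79 kg), 21 kg left
truck 7: place P10 (43 kg), 57 kg left
truck 8: place P11 (63 kg), 37 kg left
truck 8: place P12 (18 kg), 19 kg left
truck 9: place P13 (41 kg), 59 kg left
truck 9: place P14 (10 kg), 49 kg left
truck 10: place P15 (72 kg), 28 kg left
truck 10: place P16 (11 kg), 17 kg left
Final trucks: [60] [42] [61,35] [10,88] [59,36] [79] [43] [63,18] [41,10] [72,11].

10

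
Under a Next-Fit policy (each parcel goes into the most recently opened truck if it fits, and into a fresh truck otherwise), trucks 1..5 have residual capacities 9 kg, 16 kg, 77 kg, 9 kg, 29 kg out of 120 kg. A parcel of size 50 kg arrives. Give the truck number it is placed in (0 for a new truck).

0

Next-Fit only looks at truck 5, which has 29 kg free.
50 kg does not fit, so a new truck is opened.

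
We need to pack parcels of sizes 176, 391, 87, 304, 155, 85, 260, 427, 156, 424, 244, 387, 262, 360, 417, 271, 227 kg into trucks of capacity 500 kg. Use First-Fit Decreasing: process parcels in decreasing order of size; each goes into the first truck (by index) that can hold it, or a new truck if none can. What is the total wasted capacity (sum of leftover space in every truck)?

Sorted descending: 427, 424, 417, 391, 387, 360, 304, 271, 262, 260, 244, 227, 176, 156, 155, 87, 85.
427 kg → truck 1 (remaining 73 kg)
424 kg → truck 2 (remaining 76 kg)
417 kg → truck 3 (remaining 83 kg)
391 kg → truck 4 (remaining 109 kg)
387 kg → truck 5 (remaining 113 kg)
360 kg → truck 6 (remaining 140 kg)
304 kg → truck 7 (remaining 196 kg)
271 kg → truck 8 (remaining 229 kg)
262 kg → truck 9 (remaining 238 kg)
260 kg → truck 10 (remaining 240 kg)
244 kg → truck 11 (remaining 256 kg)
227 kg → truck 8 (remaining 2 kg)
176 kg → truck 7 (remaining 20 kg)
156 kg → truck 9 (remaining 82 kg)
155 kg → truck 10 (remaining 85 kg)
87 kg → truck 4 (remaining 22 kg)
85 kg → truck 5 (remaining 28 kg)
11 trucks × 500 kg = 5500 kg; used 4633 kg; unused 867 kg.

867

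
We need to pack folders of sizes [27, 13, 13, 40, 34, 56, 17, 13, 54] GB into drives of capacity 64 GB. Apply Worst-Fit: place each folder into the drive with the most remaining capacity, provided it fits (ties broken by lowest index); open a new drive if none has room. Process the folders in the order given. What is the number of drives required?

5

Put 27 GB in drive 1; 37 GB remain.
Put 13 GB in drive 1; 24 GB remain.
Put 13 GB in drive 1; 11 GB remain.
Put 40 GB in drive 2; 24 GB remain.
Put 34 GB in drive 3; 30 GB remain.
Put 56 GB in drive 4; 8 GB remain.
Put 17 GB in drive 3; 13 GB remain.
Put 13 GB in drive 2; 11 GB remain.
Put 54 GB in drive 5; 10 GB remain.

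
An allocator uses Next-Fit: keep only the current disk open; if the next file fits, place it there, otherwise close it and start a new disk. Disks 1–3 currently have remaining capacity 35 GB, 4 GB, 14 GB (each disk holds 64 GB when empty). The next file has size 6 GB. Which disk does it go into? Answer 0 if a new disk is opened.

Next-Fit only looks at disk 3, which has 14 GB free.
6 GB fits there.

3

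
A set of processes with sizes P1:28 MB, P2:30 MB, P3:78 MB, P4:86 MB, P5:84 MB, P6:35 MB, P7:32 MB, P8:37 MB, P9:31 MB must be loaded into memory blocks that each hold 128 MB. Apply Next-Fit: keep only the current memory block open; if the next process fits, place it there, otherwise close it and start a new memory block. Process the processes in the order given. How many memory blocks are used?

P1 (28 MB) → memory block 1 (remaining 100 MB)
P2 (30 MB) → memory block 1 (remaining 70 MB)
P3 (78 MB) → memory block 2 (remaining 50 MB)
P4 (86 MB) → memory block 3 (remaining 42 MB)
P5 (84 MB) → memory block 4 (remaining 44 MB)
P6 (35 MB) → memory block 4 (remaining 9 MB)
P7 (32 MB) → memory block 5 (remaining 96 MB)
P8 (37 MB) → memory block 5 (remaining 59 MB)
P9 (31 MB) → memory block 5 (remaining 28 MB)

5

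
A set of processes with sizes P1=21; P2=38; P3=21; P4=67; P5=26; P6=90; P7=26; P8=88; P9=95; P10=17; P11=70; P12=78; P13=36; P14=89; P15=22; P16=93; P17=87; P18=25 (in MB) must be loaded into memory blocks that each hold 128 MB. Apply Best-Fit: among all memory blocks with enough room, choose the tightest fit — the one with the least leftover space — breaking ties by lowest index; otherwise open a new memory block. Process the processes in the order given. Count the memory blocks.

Put P1 (21 MB) in memory block 1; 107 MB remain.
Put P2 (38 MB) in memory block 1; 69 MB remain.
Put P3 (21 MB) in memory block 1; 48 MB remain.
Put P4 (67 MB) in memory block 2; 61 MB remain.
Put P5 (26 MB) in memory block 1; 22 MB remain.
Put P6 (90 MB) in memory block 3; 38 MB remain.
Put P7 (26 MB) in memory block 3; 12 MB remain.
Put P8 (88 MB) in memory block 4; 40 MB remain.
Put P9 (95 MB) in memory block 5; 33 MB remain.
Put P10 (17 MB) in memory block 1; 5 MB remain.
Put P11 (70 MB) in memory block 6; 58 MB remain.
Put P12 (78 MB) in memory block 7; 50 MB remain.
Put P13 (36 MB) in memory block 4; 4 MB remain.
Put P14 (89 MB) in memory block 8; 39 MB remain.
Put P15 (22 MB) in memory block 5; 11 MB remain.
Put P16 (93 MB) in memory block 9; 35 MB remain.
Put P17 (87 MB) in memory block 10; 41 MB remain.
Put P18 (25 MB) in memory block 9; 10 MB remain.

10 memory blocks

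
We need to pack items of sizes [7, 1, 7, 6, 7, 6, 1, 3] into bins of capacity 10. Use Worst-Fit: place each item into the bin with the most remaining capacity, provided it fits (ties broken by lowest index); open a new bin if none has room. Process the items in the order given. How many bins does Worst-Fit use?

7 → bin 1 (remaining 3)
1 → bin 1 (remaining 2)
7 → bin 2 (remaining 3)
6 → bin 3 (remaining 4)
7 → bin 4 (remaining 3)
6 → bin 5 (remaining 4)
1 → bin 3 (remaining 3)
3 → bin 5 (remaining 1)

5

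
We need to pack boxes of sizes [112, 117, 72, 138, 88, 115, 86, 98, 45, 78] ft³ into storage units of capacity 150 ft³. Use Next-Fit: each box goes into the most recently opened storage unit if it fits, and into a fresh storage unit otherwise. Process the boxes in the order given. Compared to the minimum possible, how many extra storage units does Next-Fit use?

1

Next-Fit: [112] [117] [72] [138] [88] [115] [86] [98,45] [78] → 9 storage units.
8 boxes exceed 75 ft³ (half the capacity), and no two of those can share a storage unit, so at least 8 storage units are needed.
An optimal packing achieves that bound: [138] [117] [115] [112] [98,45] [88] [86] [78,72] → 8 storage units.
Excess: 9 − 8 = 1.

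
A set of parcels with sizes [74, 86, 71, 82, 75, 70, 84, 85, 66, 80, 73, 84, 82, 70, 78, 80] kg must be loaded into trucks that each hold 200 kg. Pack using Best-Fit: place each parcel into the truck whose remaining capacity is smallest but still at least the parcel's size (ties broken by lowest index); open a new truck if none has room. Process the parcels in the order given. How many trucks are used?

truck 1: place 74 kg, 126 kg left
truck 1: place 86 kg, 40 kg left
truck 2: place 71 kg, 129 kg left
truck 2: place 82 kg, 47 kg left
truck 3: place 75 kg, 125 kg left
truck 3: place 70 kg, 55 kg left
truck 4: place 84 kg, 116 kg left
truck 4: place 85 kg, 31 kg left
truck 5: place 66 kg, 134 kg left
truck 5: place 80 kg, 54 kg left
truck 6: place 73 kg, 127 kg left
truck 6: place 84 kg, 43 kg left
truck 7: place 82 kg, 118 kg left
truck 7: place 70 kg, 48 kg left
truck 8: place 78 kg, 122 kg left
truck 8: place 80 kg, 42 kg left
Final trucks: [74,86] [71,82] [75,70] [84,85] [66,80] [73,84] [82,70] [78,80].

8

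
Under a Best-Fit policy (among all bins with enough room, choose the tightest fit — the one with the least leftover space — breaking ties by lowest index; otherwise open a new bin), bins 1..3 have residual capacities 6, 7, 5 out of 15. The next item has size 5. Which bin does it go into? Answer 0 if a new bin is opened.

Bins with room: bin 1 (6), bin 2 (7), bin 3 (5).
Tightest fit is bin 3 with 5 free.

3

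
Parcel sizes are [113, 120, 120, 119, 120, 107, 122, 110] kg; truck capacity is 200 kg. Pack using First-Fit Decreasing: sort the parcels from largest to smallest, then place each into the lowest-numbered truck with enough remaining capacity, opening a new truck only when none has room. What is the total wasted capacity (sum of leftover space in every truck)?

Sorted descending: 122, 120, 120, 120, 119, 113, 110, 107.
Put 122 kg in truck 1; 78 kg remain.
Put 120 kg in truck 2; 80 kg remain.
Put 120 kg in truck 3; 80 kg remain.
Put 120 kg in truck 4; 80 kg remain.
Put 119 kg in truck 5; 81 kg remain.
Put 113 kg in truck 6; 87 kg remain.
Put 110 kg in truck 7; 90 kg remain.
Put 107 kg in truck 8; 93 kg remain.
8 trucks × 200 kg = 1600 kg; used 931 kg; unused 669 kg.

669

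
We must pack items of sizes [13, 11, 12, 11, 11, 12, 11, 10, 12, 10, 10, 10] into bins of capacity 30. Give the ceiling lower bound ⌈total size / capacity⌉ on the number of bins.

5

Total size = 13 + 11 + 12 + 11 + 11 + 12 + 11 + 10 + 12 + 10 + 10 + 10 = 133.
⌈133 / 30⌉ = 5.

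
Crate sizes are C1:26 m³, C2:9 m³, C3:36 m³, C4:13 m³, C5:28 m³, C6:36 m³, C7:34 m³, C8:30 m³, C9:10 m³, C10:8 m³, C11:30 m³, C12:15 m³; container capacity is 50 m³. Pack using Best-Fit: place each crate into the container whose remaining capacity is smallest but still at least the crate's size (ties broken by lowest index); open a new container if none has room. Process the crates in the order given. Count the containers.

Put C1 (26 m³) in container 1; 24 m³ remain.
Put C2 (9 m³) in container 1; 15 m³ remain.
Put C3 (36 m³) in container 2; 14 m³ remain.
Put C4 (13 m³) in container 2; 1 m³ remain.
Put C5 (28 m³) in container 3; 22 m³ remain.
Put C6 (36 m³) in container 4; 14 m³ remain.
Put C7 (34 m³) in container 5; 16 m³ remain.
Put C8 (30 m³) in container 6; 20 m³ remain.
Put C9 (10 m³) in container 4; 4 m³ remain.
Put C10 (8 m³) in container 1; 7 m³ remain.
Put C11 (30 m³) in container 7; 20 m³ remain.
Put C12 (15 m³) in container 5; 1 m³ remain.

7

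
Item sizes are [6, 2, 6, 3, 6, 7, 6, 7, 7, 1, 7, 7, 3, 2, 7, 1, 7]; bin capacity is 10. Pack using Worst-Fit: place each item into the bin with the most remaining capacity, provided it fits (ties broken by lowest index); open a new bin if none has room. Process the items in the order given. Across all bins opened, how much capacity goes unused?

bin 1: place 6, 4 left
bin 1: place 2, 2 left
bin 2: place 6, 4 left
bin 2: place 3, 1 left
bin 3: place 6, 4 left
bin 4: place 7, 3 left
bin 5: place 6, 4 left
bin 6: place 7, 3 left
bin 7: place 7, 3 left
bin 3: place 1, 3 left
bin 8: place 7, 3 left
bin 9: place 7, 3 left
bin 5: place 3, 1 left
bin 3: place 2, 1 left
bin 10: place 7, 3 left
bin 4: place 1, 2 left
bin 11: place 7, 3 left
11 bins × 10 = 110; used 85; unused 25.

25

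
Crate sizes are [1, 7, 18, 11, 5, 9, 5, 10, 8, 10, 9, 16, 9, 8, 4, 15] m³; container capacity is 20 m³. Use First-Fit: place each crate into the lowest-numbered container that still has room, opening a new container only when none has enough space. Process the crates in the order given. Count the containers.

container 1: place 1 m³, 19 m³ left
container 1: place 7 m³, 12 m³ left
container 2: place 18 m³, 2 m³ left
container 1: place 11 m³, 1 m³ left
container 3: place 5 m³, 15 m³ left
container 3: place 9 m³, 6 m³ left
container 3: place 5 m³, 1 m³ left
container 4: place 10 m³, 10 m³ left
container 4: place 8 m³, 2 m³ left
container 5: place 10 m³, 10 m³ left
container 5: place 9 m³, 1 m³ left
container 6: place 16 m³, 4 m³ left
container 7: place 9 m³, 11 m³ left
container 7: place 8 m³, 3 m³ left
container 6: place 4 m³, 0 m³ left
container 8: place 15 m³, 5 m³ left

8 containers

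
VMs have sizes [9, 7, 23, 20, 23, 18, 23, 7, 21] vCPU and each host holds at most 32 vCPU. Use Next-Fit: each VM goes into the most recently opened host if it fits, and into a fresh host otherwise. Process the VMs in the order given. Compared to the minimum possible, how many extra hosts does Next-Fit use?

1

Next-Fit: [9,7] [23] [20] [23] [18] [23,7] [21] → 7 hosts.
6 VMs exceed 16 vCPU (half the capacity), and no two of those can share a host, so at least 6 hosts are needed.
An optimal packing achieves that bound: [23,9] [23,7] [23,7] [21] [20] [18] → 6 hosts.
Excess: 7 − 6 = 1.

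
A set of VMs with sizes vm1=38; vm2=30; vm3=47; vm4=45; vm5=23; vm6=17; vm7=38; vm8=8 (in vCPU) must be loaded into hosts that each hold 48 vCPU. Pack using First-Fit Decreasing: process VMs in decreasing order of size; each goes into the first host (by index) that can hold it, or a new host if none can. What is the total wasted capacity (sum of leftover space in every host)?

42

Sorted descending: 47, 45, 38, 38, 30, 23, 17, 8.
47 vCPU → host 1 (remaining 1 vCPU)
45 vCPU → host 2 (remaining 3 vCPU)
38 vCPU → host 3 (remaining 10 vCPU)
38 vCPU → host 4 (remaining 10 vCPU)
30 vCPU → host 5 (remaining 18 vCPU)
23 vCPU → host 6 (remaining 25 vCPU)
17 vCPU → host 5 (remaining 1 vCPU)
8 vCPU → host 3 (remaining 2 vCPU)
6 hosts × 48 vCPU = 288 vCPU; used 246 vCPU; unused 42 vCPU.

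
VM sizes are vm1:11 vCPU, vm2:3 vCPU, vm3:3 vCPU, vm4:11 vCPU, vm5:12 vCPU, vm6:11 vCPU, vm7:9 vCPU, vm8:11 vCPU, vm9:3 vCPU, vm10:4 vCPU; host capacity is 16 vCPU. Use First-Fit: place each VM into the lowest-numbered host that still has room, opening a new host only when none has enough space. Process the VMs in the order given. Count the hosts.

6 hosts

vm1 (11 vCPU) → host 1 (remaining 5 vCPU)
vm2 (3 vCPU) → host 1 (remaining 2 vCPU)
vm3 (3 vCPU) → host 2 (remaining 13 vCPU)
vm4 (11 vCPU) → host 2 (remaining 2 vCPU)
vm5 (12 vCPU) → host 3 (remaining 4 vCPU)
vm6 (11 vCPU) → host 4 (remaining 5 vCPU)
vm7 (9 vCPU) → host 5 (remaining 7 vCPU)
vm8 (11 vCPU) → host 6 (remaining 5 vCPU)
vm9 (3 vCPU) → host 3 (remaining 1 vCPU)
vm10 (4 vCPU) → host 4 (remaining 1 vCPU)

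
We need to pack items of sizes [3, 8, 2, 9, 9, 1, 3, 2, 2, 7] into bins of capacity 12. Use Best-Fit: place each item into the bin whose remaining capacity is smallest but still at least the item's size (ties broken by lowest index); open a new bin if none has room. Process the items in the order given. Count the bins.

4 bins

3 → bin 1 (remaining 9)
8 → bin 1 (remaining 1)
2 → bin 2 (remaining 10)
9 → bin 2 (remaining 1)
9 → bin 3 (remaining 3)
1 → bin 1 (remaining 0)
3 → bin 3 (remaining 0)
2 → bin 4 (remaining 10)
2 → bin 4 (remaining 8)
7 → bin 4 (remaining 1)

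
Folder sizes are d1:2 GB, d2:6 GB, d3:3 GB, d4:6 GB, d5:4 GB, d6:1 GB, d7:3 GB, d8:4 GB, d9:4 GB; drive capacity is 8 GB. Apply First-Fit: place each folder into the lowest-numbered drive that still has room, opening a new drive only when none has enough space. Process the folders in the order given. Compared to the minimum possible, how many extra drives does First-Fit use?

First-Fit: [2,6] [3,4,1] [6] [3,4] [4] → 5 drives.
Total size 33 GB; any packing needs at least ⌈33/8⌉ = 5 drives.
So 5 is already optimal.

0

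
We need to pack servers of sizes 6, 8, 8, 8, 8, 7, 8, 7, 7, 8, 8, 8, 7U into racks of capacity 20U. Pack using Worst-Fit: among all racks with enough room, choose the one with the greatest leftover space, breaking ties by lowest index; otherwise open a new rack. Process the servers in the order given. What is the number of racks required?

rack 1: place 6U, 14U left
rack 1: place 8U, 6U left
rack 2: place 8U, 12U left
rack 2: place 8U, 4U left
rack 3: place 8U, 12U left
rack 3: place 7U, 5U left
rack 4: place 8U, 12U left
rack 4: place 7U, 5U left
rack 5: place 7U, 13U left
rack 5: place 8U, 5U left
rack 6: place 8U, 12U left
rack 6: place 8U, 4U left
rack 7: place 7U, 13U left
Final racks: [6,8] [8,8] [8,7] [8,7] [7,8] [8,8] [7].

7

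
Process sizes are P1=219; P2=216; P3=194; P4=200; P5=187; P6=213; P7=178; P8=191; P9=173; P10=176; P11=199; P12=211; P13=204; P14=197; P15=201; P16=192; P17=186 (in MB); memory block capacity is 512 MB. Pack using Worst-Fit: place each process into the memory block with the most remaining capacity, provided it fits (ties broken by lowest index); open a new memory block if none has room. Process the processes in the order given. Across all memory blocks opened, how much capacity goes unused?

P1 (219 MB) → memory block 1 (remaining 293 MB)
P2 (216 MB) → memory block 1 (remaining 77 MB)
P3 (194 MB) → memory block 2 (remaining 318 MB)
P4 (200 MB) → memory block 2 (remaining 118 MB)
P5 (187 MB) → memory block 3 (remaining 325 MB)
P6 (213 MB) → memory block 3 (remaining 112 MB)
P7 (178 MB) → memory block 4 (remaining 334 MB)
P8 (191 MB) → memory block 4 (remaining 143 MB)
P9 (173 MB) → memory block 5 (remaining 339 MB)
P10 (176 MB) → memory block 5 (remaining 163 MB)
P11 (199 MB) → memory block 6 (remaining 313 MB)
P12 (211 MB) → memory block 6 (remaining 102 MB)
P13 (204 MB) → memory block 7 (remaining 308 MB)
P14 (197 MB) → memory block 7 (remaining 111 MB)
P15 (201 MB) → memory block 8 (remaining 311 MB)
P16 (192 MB) → memory block 8 (remaining 119 MB)
P17 (186 MB) → memory block 9 (remaining 326 MB)
9 memory blocks × 512 MB = 4608 MB; used 3337 MB; unused 1271 MB.

1271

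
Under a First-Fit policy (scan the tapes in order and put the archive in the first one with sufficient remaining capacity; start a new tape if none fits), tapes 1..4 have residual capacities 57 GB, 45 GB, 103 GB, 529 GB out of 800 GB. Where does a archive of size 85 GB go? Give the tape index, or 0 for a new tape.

Tapes with room: tape 3 (103 GB), tape 4 (529 GB).
The first with room is tape 3.

3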